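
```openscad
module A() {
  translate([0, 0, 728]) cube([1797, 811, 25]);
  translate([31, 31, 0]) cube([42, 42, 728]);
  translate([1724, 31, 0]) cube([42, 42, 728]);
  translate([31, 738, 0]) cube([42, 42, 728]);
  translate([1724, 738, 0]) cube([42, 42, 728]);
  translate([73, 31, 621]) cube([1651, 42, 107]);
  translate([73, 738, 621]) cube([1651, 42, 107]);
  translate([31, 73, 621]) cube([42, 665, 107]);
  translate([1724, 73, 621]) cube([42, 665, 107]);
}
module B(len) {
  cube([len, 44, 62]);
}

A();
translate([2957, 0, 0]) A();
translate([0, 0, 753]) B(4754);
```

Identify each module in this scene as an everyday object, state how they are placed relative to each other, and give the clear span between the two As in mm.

A is a table. B is a beam. A beam spans the tops of two tables. The clear span between the two tables is 1160 mm.

Second table starts at x = 2957; first ends at x = 1797; clear span = 2957 − 1797 = 1160 mm.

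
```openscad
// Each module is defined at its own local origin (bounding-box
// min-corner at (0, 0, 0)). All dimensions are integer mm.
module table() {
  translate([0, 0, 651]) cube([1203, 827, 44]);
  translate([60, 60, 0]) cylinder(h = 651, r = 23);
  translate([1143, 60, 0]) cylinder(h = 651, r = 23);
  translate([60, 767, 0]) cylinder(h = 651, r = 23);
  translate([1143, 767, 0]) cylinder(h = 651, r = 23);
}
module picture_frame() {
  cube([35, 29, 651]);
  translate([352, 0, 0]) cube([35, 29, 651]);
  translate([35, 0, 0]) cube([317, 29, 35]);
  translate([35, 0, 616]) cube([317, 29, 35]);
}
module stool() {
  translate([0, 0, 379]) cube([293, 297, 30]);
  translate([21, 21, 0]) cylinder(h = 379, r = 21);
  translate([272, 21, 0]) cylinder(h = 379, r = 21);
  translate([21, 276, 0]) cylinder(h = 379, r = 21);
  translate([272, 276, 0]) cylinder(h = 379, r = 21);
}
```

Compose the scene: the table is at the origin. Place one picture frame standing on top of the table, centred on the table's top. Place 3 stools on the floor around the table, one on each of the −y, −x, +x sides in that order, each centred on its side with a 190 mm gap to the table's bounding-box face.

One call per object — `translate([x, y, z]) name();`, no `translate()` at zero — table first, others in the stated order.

table();
translate([408, 399, 695]) picture_frame();
translate([455, -487, 0]) stool();
translate([-483, 265, 0]) stool();
translate([1393, 265, 0]) stool();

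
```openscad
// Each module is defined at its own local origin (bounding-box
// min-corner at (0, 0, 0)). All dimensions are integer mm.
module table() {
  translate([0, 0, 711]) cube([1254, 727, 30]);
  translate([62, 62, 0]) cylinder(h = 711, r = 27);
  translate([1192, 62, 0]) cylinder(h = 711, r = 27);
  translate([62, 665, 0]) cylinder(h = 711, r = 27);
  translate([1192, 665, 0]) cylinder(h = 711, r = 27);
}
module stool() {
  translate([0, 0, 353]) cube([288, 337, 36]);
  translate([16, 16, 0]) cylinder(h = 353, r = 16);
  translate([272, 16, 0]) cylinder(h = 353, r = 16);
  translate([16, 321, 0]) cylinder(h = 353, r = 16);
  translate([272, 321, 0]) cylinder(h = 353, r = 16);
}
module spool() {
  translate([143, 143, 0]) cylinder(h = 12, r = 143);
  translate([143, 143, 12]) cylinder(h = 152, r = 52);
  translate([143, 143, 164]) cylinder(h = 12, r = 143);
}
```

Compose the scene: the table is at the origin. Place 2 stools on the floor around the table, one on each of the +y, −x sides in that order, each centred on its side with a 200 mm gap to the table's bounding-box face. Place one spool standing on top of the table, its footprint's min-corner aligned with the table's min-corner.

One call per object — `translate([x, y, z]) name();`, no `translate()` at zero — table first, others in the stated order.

table();
translate([483, 927, 0]) stool();
translate([-488, 195, 0]) stool();
translate([0, 0, 741]) spool();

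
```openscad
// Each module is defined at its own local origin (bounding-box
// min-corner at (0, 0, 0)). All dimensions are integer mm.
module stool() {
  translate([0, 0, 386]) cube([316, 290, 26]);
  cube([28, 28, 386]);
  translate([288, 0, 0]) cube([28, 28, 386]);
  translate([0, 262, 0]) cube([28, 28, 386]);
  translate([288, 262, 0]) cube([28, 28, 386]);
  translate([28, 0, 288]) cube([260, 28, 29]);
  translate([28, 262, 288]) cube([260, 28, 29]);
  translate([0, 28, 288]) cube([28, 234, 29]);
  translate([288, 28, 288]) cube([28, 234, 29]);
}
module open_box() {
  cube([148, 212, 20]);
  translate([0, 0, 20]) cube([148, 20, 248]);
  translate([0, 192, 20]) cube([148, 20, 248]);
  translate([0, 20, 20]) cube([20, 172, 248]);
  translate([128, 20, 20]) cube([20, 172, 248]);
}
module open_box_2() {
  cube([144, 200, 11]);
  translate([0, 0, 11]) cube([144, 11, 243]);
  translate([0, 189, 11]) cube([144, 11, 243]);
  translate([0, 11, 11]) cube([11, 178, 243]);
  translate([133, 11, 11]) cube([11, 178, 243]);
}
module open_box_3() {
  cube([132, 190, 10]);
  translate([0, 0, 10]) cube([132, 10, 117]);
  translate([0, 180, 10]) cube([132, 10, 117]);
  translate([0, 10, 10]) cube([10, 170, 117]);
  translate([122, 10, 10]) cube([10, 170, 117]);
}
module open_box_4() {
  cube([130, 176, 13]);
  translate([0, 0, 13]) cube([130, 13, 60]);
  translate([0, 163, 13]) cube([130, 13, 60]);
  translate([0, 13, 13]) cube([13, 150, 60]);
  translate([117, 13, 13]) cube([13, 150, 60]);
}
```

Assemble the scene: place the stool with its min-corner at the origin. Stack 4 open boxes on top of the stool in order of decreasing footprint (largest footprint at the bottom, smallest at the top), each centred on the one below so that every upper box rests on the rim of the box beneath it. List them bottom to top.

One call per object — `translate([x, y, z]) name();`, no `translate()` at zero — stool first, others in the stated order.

stool();
translate([84, 39, 412]) open_box();
translate([86, 45, 680]) open_box_2();
translate([92, 50, 934]) open_box_3();
translate([93, 57, 1061]) open_box_4();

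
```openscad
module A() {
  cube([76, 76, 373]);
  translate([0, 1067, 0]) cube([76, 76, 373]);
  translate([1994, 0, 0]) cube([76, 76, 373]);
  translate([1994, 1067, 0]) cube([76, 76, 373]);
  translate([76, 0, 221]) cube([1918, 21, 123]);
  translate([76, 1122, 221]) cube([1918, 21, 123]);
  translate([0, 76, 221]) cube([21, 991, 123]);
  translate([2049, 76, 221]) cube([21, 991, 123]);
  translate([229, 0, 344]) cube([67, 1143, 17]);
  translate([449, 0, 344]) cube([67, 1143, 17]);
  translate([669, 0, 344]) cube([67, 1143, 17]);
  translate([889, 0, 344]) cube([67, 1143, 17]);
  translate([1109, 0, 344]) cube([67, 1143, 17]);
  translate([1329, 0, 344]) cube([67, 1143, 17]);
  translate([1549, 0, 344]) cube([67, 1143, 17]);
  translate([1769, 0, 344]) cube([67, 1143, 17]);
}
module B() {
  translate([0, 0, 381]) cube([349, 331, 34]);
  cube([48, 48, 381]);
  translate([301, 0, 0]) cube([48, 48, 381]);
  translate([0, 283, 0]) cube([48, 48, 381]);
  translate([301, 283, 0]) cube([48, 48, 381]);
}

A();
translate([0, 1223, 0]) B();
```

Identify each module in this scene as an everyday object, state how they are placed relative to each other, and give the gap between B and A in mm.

The stool's nearest face is 80 mm from the bed frame's +y face.

A is a bed frame. B is a stool. The stool is on the floor beside the bed frame on its +y side. The gap between the stool and the bed frame is 80 mm.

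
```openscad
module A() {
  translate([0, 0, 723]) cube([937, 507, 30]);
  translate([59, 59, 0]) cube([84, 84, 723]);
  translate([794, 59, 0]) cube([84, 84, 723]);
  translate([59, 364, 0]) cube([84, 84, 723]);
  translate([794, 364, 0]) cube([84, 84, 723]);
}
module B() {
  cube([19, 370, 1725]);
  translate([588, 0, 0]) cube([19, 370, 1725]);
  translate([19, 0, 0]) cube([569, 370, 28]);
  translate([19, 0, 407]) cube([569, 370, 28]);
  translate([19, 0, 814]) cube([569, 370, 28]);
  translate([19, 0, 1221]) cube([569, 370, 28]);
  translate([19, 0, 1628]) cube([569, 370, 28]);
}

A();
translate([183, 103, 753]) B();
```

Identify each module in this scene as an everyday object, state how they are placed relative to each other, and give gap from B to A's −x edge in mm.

A is a table. B is a bookshelf. The bookshelf is on top of the table. The gap from the bookshelf to the table's −x edge is 183 mm.

The bookshelf's min-x is at 183; the table's min-x is 0; gap = 183 mm.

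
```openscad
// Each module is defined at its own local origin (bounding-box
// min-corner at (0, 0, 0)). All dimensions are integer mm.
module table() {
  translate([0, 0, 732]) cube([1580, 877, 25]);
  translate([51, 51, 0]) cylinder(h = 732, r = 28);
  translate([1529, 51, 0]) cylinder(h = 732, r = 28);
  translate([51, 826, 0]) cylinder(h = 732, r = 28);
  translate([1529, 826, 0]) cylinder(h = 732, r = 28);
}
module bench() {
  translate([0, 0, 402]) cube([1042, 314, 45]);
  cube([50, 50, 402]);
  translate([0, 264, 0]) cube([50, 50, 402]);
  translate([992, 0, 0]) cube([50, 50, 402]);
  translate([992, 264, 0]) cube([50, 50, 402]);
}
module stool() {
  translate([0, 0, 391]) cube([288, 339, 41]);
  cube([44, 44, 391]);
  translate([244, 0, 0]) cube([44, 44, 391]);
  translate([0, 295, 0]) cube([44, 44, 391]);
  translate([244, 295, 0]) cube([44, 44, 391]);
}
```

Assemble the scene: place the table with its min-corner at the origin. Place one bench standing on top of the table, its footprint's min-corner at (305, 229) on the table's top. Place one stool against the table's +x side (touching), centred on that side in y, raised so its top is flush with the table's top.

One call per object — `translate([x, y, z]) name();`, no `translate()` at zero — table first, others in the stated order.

table();
translate([305, 229, 757]) bench();
translate([1580, 269, 325]) stool();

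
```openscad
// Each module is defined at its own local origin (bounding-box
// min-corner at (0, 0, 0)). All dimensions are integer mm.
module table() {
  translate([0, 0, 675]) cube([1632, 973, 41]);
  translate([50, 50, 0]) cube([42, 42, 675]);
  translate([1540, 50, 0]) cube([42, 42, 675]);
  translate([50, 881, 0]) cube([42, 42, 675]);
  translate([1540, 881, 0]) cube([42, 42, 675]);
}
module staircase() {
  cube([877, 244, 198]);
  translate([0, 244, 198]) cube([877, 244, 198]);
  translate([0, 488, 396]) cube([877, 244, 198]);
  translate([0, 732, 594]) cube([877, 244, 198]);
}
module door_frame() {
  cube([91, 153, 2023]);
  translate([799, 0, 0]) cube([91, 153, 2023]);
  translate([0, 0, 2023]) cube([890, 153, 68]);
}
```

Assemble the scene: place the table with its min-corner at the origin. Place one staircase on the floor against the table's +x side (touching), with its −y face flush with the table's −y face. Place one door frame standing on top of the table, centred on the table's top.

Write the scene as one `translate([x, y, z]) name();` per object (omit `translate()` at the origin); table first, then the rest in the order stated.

table();
translate([1632, 0, 0]) staircase();
translate([371, 410, 716]) door_frame();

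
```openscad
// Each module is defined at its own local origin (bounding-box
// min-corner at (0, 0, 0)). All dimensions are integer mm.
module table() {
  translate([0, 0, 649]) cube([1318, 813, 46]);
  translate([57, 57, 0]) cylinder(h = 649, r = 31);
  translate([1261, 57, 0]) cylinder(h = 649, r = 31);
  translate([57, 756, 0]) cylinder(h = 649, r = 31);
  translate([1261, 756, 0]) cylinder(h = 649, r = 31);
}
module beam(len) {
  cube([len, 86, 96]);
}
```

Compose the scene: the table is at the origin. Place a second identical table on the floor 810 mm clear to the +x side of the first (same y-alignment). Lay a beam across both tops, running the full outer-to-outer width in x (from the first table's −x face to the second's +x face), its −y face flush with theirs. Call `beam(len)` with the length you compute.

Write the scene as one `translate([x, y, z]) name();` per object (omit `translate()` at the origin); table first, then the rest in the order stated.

table();
translate([2128, 0, 0]) table();
translate([0, 0, 695]) beam(3446);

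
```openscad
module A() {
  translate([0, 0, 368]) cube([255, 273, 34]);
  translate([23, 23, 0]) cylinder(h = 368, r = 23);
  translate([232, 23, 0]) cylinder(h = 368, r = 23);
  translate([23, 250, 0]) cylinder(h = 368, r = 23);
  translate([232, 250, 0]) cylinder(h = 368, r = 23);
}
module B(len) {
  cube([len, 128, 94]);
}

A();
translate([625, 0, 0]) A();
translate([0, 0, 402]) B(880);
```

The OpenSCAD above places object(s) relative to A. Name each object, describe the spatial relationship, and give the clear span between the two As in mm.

A is a stool. B is a beam. A beam spans the tops of two stools. The clear span between the two stools is 370 mm.

Second stool starts at x = 625; first ends at x = 255; clear span = 625 − 255 = 370 mm.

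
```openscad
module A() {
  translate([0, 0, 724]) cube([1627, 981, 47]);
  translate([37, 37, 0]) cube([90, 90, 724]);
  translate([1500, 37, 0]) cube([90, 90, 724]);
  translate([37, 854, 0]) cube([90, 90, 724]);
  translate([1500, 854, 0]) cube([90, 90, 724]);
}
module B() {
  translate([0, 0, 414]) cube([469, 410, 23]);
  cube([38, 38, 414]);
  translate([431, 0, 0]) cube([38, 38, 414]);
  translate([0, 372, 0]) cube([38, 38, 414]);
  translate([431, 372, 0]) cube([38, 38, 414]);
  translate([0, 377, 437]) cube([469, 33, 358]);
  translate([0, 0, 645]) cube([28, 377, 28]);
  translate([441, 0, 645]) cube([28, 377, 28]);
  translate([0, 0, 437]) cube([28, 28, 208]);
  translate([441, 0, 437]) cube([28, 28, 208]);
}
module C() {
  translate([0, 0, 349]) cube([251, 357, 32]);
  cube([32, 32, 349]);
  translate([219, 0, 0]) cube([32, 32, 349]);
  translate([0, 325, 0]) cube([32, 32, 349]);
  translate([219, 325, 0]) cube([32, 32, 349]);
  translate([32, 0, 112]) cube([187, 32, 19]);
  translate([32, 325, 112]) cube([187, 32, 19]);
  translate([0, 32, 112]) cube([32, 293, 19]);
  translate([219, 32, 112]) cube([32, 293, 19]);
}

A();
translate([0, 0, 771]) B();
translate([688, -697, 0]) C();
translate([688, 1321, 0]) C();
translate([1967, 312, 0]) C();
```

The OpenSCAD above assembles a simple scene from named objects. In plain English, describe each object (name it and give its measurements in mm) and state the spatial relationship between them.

A is a table: top 1627 mm (x) × 981 mm (y), 47 mm thick, upper face at z = 771 mm, on four 90×90 mm square legs, each inset 37 mm from the nearest pair of top edges, running from z = 0 to the bottom of the top.

B is a chair. The seat is a 469×410×23 mm slab with its top at z = 437 mm, on four 38×38 mm corner legs (flush with the seat edges, standing on z = 0). A flat backrest 33 mm thick, 358 mm tall, spans the full seat width and rises from the seat top along its +y edge, rear face flush with the rear of the seat. Two armrests of 28×28 mm section run along each side from the seat's front edge to the front of the backrest, top faces 236 mm above the seat top and outer faces flush with the seat's x-edges; a 28×28 mm post under the front of each armrest stands on the seat at the front corner.

C is a simple wooden stool: a rectangular seat 251 mm (x) by 357 mm (y), 32 mm thick, top face at z = 381 mm, on four square legs, each 32×32 mm in cross-section. The legs rest on z = 0, each flush with a corner of the seat. Four stretchers, 32 mm wide and 19 mm tall, connect adjacent legs with their undersides at z = 112 mm, each running between the inner faces of the legs it joins and aligned with the legs' outer faces on the other axis.

The chair is on top of the table. Three stools sit around the table at the −y, +y, +x sides.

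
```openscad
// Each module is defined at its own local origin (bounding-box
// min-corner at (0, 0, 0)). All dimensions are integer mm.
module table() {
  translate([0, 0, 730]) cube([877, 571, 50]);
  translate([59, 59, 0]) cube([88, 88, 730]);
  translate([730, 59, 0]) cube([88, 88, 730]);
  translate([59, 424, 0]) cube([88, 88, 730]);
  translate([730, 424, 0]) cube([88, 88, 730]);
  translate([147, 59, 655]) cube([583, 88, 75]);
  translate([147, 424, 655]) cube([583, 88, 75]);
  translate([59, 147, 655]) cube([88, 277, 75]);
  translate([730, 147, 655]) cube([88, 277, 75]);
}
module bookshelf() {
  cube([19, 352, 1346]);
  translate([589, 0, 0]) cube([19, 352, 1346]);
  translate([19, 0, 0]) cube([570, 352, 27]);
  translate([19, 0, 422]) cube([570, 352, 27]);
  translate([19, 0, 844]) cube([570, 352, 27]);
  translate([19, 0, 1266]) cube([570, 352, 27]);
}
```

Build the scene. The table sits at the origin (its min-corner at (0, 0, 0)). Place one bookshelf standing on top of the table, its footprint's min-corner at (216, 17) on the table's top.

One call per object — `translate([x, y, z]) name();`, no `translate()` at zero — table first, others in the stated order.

table();
translate([216, 17, 780]) bookshelf();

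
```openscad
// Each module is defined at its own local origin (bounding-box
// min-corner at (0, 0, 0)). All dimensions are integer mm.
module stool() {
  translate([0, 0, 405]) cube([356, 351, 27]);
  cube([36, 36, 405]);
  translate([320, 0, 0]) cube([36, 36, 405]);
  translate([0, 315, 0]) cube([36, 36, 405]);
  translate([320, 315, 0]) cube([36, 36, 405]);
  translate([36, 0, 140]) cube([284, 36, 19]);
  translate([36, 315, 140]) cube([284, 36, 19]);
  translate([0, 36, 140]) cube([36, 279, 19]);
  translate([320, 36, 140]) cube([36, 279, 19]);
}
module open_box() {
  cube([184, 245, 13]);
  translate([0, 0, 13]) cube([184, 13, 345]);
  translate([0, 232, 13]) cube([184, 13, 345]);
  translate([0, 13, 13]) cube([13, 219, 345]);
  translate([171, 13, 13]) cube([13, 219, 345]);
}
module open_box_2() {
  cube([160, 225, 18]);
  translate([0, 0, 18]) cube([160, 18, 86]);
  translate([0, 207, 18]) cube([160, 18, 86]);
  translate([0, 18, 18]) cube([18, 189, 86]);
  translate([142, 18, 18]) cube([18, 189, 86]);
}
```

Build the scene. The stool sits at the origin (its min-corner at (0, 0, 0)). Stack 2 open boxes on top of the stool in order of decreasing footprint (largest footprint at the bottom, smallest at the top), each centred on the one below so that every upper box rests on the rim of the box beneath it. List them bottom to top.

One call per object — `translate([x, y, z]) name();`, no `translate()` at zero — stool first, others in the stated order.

stool();
translate([86, 53, 432]) open_box();
translate([98, 63, 790]) open_box_2();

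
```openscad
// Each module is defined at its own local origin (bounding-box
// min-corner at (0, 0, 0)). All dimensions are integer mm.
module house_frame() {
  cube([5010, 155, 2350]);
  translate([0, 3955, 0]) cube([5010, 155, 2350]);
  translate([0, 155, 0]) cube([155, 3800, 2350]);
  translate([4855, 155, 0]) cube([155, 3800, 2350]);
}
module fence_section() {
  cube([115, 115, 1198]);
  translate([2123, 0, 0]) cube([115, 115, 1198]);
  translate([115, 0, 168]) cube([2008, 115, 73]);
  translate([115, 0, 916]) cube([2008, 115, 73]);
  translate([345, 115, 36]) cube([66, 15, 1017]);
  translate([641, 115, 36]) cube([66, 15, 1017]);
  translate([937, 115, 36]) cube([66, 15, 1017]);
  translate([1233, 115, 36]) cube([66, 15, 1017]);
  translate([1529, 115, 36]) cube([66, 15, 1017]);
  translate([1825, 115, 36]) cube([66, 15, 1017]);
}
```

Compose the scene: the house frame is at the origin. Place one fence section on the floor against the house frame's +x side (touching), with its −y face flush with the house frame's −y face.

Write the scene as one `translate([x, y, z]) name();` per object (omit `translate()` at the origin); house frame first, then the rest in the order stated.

house_frame();
translate([5010, 0, 0]) fence_section();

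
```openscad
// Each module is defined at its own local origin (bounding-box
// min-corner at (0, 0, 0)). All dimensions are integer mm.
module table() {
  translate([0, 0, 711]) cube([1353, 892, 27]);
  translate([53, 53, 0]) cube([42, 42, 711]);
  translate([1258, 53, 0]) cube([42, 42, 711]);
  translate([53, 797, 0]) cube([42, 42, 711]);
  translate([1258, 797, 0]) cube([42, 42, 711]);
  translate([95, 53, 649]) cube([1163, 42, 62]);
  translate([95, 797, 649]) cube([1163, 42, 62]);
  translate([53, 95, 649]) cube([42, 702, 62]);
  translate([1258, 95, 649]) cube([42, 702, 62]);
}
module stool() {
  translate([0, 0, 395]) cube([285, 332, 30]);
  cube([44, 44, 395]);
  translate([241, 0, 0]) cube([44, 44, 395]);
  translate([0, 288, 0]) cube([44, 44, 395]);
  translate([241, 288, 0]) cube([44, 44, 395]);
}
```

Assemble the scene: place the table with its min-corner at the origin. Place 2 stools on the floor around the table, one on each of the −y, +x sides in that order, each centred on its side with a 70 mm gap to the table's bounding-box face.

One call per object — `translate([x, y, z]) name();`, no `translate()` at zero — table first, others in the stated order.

table();
translate([534, -402, 0]) stool();
translate([1423, 280, 0]) stool();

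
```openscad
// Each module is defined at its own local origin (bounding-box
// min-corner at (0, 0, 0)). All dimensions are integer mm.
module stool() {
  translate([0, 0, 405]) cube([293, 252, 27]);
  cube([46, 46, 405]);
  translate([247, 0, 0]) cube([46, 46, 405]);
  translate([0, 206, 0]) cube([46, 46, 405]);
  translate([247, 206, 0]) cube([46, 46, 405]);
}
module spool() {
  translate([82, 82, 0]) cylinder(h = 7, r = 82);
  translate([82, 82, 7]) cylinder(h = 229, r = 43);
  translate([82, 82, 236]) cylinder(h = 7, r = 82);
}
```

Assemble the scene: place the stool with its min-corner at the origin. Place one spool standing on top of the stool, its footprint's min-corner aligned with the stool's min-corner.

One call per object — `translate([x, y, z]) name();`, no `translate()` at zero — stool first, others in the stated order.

stool();
translate([0, 0, 432]) spool();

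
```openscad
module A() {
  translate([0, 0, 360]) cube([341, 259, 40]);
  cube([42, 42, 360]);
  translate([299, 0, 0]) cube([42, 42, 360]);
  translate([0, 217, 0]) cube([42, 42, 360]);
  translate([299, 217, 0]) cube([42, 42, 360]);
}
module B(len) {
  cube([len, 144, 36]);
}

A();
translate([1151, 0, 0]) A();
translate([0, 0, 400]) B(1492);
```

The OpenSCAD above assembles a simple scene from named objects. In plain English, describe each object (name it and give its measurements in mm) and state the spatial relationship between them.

A is a simple wooden stool: a rectangular seat 341 mm (x) by 259 mm (y), 40 mm thick, top face at z = 400 mm, on four square legs, each 42×42 mm in cross-section. The legs rest on z = 0, each flush with a corner of the seat.

B is a rectangular beam 1492 mm long (x), 144 mm deep (y), 36 mm thick (z).

The beam spans the tops of two stools placed 810 mm apart, resting at z = 400 mm.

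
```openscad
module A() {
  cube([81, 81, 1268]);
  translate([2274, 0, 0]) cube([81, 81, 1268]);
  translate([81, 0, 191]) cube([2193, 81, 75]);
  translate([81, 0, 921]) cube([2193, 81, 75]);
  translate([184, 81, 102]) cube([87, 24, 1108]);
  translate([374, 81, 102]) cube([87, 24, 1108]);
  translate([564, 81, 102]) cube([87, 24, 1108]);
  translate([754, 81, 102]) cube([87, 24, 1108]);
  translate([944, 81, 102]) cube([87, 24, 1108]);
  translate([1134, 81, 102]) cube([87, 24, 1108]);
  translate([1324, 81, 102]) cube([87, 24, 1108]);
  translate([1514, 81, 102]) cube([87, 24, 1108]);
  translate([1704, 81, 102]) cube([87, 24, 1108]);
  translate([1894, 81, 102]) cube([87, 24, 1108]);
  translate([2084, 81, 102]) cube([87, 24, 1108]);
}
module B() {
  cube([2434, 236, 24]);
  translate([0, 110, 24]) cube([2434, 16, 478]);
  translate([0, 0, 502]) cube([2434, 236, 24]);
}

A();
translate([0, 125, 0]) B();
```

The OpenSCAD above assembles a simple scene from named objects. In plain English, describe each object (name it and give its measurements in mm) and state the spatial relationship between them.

A is a fence section. Two 81×81 mm posts, 1268 mm tall, stand on the floor with a clear span of 2193 mm between their inner faces. Two horizontal rails of 81×75 mm section span the gap between the posts with their undersides at z = 191 mm and z = 921 mm, flush with the posts' −y face. 11 pickets, each 87 mm wide, 24 mm thick and 1108 mm tall, are fixed to the +y face of the rails with their bottoms at z = 102 mm, evenly spaced across the span with equal gaps (rounded down to the nearest mm) at the −x end and between each pair — any rounding remainder accumulates at the +x end.

B is an I-beam lying along x, 2434 mm long. Overall section height 526 mm. Two flanges 236 mm wide (y) and 24 mm thick, one on the floor and one at the top; a web 16 mm thick runs between them, centred on the flange width.

The I-beam is on the floor beside the fence section on its +y side.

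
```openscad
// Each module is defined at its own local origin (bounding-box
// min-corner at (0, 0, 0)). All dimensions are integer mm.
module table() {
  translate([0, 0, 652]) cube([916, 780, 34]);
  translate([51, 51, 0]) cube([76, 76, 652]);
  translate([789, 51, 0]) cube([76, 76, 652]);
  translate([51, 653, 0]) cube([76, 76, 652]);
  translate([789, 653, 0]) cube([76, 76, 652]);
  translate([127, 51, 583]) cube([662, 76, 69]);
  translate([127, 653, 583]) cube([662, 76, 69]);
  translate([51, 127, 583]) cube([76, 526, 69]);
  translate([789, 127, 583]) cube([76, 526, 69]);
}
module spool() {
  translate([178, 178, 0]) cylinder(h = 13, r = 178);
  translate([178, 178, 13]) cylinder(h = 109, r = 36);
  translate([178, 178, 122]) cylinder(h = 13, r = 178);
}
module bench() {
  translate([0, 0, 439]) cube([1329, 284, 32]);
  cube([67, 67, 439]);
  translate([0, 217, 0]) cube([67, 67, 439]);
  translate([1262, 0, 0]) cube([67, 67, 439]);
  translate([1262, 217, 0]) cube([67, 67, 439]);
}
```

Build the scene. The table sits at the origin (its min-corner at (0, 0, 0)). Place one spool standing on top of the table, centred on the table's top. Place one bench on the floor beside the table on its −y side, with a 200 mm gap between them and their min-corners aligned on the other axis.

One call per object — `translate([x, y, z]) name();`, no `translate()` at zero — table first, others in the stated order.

table();
translate([280, 212, 686]) spool();
translate([0, -484, 0]) bench();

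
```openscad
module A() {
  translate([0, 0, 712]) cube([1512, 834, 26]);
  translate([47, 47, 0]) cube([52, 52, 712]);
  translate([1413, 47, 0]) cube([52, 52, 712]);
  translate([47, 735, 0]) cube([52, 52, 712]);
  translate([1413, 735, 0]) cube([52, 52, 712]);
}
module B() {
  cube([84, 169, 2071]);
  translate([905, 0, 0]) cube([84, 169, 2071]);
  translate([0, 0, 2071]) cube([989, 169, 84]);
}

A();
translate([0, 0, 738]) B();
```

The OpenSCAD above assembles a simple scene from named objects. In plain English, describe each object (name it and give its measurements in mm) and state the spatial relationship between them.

A is a table: top 1512 mm (x) × 834 mm (y), 26 mm thick, upper face at z = 738 mm, on four 52×52 mm square legs, each inset 47 mm from the nearest pair of top edges, running from z = 0 to the bottom of the top.

B is a rectangular door frame: two vertical jambs of 84×169 mm section, 2071 mm tall, with a clear opening 821 mm wide between their inner faces. A header 84 mm tall and 169 mm deep lies on top of the jambs and spans the full outside width.

The door frame is on top of the table.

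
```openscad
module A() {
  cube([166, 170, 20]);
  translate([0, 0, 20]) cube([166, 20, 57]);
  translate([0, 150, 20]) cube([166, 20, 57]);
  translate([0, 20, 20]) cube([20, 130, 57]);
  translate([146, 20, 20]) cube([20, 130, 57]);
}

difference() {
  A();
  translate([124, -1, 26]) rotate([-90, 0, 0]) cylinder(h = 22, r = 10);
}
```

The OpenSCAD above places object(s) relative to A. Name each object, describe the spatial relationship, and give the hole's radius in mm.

The subtracted cylinder has r = 10 mm.

A is an open box. The open box has a circular hole through its front wall. The hole's radius is 10 mm.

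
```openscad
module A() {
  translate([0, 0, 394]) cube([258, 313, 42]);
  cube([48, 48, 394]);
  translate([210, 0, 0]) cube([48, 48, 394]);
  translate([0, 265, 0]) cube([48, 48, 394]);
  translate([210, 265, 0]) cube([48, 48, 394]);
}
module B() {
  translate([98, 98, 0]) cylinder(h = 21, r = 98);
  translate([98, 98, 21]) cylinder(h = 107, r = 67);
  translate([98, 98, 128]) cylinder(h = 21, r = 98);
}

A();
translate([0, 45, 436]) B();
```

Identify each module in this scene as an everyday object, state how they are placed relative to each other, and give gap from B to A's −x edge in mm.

A is a stool. B is a spool. The spool is on top of the stool. The gap from the spool to the stool's −x edge is 0 mm.

The spool's min-x is at 0; the stool's min-x is 0; gap = 0 mm.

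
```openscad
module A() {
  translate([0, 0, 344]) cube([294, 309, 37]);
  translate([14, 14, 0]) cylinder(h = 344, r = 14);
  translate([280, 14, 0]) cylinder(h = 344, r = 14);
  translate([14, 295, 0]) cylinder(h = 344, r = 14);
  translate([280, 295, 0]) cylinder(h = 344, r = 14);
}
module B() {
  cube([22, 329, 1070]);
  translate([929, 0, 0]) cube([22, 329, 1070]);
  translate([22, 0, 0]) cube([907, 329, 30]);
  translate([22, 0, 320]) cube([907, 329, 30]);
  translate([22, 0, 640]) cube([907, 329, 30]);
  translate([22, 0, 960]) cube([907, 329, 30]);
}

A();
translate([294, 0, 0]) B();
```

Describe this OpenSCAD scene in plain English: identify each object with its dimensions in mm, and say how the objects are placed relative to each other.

A is a simple wooden stool: a rectangular seat 294 mm (x) by 309 mm (y), 37 mm thick, top face at z = 381 mm, on four round legs, each 28 mm in diameter. The legs rest on z = 0, each leg's axis is inset half a diameter from the nearest pair of seat edges (so the leg's bounding box is flush with the corner).

B is a bookshelf 951 mm wide overall, 329 mm deep and 1070 mm tall. The two sides are 22 mm thick vertical panels. 4 horizontal shelves of 30 mm thickness span between the inner faces of the sides; the lowest shelf sits on the floor and shelves are stacked with a clear vertical gap of 290 mm between each pair.

The bookshelf is against the stool's +x side, with their −y faces flush.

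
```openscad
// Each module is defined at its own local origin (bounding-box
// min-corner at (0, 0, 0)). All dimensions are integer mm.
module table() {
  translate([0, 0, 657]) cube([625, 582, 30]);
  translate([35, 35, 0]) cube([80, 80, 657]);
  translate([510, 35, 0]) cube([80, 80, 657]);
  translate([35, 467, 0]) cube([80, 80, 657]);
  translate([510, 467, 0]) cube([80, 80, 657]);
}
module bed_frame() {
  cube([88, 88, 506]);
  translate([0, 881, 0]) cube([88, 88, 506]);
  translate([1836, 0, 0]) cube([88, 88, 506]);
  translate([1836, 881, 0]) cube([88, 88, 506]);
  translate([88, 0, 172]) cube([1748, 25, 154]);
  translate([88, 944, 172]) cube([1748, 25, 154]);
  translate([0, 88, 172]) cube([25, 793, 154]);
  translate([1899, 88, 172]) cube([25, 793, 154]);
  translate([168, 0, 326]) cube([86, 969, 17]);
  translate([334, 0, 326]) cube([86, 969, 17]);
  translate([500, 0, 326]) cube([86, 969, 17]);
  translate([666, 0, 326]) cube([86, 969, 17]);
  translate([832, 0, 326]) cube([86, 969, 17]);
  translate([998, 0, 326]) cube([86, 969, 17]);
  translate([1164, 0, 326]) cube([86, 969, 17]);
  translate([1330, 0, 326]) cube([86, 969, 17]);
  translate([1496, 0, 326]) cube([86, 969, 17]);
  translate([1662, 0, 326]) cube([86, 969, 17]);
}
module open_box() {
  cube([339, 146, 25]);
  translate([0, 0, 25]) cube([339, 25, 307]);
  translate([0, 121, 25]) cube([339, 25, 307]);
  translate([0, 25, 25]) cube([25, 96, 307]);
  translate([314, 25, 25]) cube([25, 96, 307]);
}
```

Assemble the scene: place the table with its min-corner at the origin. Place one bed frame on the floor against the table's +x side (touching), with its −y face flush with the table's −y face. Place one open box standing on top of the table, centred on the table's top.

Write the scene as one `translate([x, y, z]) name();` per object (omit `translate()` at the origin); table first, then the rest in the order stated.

table();
translate([625, 0, 0]) bed_frame();
translate([143, 218, 687]) open_box();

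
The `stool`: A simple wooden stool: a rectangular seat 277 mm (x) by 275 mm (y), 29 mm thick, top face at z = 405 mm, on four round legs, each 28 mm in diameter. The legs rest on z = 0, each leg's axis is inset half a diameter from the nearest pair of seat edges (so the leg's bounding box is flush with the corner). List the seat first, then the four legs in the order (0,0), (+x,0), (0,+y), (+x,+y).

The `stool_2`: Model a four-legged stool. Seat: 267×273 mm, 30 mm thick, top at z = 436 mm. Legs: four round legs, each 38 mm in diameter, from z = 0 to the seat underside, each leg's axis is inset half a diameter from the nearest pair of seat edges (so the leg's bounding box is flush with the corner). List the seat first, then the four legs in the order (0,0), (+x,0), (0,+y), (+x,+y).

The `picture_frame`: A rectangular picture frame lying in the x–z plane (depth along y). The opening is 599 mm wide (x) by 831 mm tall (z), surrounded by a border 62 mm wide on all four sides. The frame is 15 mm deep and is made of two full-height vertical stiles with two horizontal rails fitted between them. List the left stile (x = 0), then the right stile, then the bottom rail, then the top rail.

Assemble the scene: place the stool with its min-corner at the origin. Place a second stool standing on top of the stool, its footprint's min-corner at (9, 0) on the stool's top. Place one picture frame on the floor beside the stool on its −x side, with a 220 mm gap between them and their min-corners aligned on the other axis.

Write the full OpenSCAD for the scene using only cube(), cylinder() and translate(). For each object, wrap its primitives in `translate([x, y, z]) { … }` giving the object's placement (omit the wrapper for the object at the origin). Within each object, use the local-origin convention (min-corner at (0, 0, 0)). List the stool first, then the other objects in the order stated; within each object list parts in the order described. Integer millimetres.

translate([0, 0, 376]) cube([277, 275, 29]);
translate([14, 14, 0]) cylinder(h = 376, r = 14);
translate([263, 14, 0]) cylinder(h = 376, r = 14);
translate([14, 261, 0]) cylinder(h = 376, r = 14);
translate([263, 261, 0]) cylinder(h = 376, r = 14);
translate([9, 0, 405]) {
  translate([0, 0, 406]) cube([267, 273, 30]);
  translate([19, 19, 0]) cylinder(h = 406, r = 19);
  translate([248, 19, 0]) cylinder(h = 406, r = 19);
  translate([19, 254, 0]) cylinder(h = 406, r = 19);
  translate([248, 254, 0]) cylinder(h = 406, r = 19);
}
translate([-943, 0, 0]) {
  cube([62, 15, 955]);
  translate([661, 0, 0]) cube([62, 15, 955]);
  translate([62, 0, 0]) cube([599, 15, 62]);
  translate([62, 0, 893]) cube([599, 15, 62]);
}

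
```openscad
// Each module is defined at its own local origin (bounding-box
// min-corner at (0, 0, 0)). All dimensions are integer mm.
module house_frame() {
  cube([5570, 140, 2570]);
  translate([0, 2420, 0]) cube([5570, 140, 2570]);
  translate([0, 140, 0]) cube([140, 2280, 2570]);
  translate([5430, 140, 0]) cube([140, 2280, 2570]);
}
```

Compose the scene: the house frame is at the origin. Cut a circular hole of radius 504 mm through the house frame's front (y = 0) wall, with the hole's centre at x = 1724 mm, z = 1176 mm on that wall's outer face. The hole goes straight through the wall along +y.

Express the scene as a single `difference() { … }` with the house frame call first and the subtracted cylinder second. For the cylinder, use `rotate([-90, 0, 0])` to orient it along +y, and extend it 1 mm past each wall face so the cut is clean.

difference() {
  house_frame();
  translate([1724, -1, 1176]) rotate([-90, 0, 0]) cylinder(h = 142, r = 504);
}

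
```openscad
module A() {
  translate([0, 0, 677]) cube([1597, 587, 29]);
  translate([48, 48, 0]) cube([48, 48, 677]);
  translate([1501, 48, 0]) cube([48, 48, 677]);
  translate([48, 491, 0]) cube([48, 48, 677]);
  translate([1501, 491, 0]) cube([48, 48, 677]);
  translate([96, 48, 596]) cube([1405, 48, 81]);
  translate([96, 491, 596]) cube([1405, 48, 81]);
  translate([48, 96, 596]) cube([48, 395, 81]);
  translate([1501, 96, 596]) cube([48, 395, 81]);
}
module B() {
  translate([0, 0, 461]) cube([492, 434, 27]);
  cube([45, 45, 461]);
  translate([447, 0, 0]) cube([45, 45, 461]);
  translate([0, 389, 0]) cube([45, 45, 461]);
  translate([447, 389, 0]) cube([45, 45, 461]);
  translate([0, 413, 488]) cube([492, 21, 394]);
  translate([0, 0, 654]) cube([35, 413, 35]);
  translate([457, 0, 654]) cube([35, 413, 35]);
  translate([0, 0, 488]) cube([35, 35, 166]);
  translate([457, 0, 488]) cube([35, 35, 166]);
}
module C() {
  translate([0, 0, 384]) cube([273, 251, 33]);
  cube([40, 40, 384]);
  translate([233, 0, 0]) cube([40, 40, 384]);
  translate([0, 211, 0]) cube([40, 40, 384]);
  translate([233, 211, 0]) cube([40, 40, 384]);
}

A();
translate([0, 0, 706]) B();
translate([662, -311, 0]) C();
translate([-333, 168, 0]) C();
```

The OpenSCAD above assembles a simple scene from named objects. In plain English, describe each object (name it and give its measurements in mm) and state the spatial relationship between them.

A is a table with a 1597×587 mm rectangular top, 29 mm thick, top surface at z = 706 mm, supported by four 48×48 mm square legs, each inset 48 mm from the nearest pair of top edges, running from the floor. Four apron rails, 48 mm thick and 81 mm tall, run between adjacent legs with their top edges flush with the underside of the top and their outer faces flush with the legs' outer faces.

B is a chair: 492×434 mm seat, 27 mm thick, top at z = 488 mm, on four 45 mm square corner legs flush with the seat edges. A 21 mm thick backrest slab spans the full seat width, extending 394 mm above the seat top, its back face flush with the seat's +y edge. Two armrests of 35×35 mm section run along each side from the seat's front edge to the front of the backrest, top faces 201 mm above the seat top and outer faces flush with the seat's x-edges; a 35×35 mm post under the front of each armrest stands on the seat at the front corner.

C is a four-legged stool. The seat is a 273×251×33 mm slab whose top surface is at z = 417 mm; four square legs, each 40×40 mm in cross-section, run from the floor (z = 0) to the underside of the seat, each flush with a corner of the seat.

The chair is on top of the table. Two stools sit around the table at the −y, −x sides.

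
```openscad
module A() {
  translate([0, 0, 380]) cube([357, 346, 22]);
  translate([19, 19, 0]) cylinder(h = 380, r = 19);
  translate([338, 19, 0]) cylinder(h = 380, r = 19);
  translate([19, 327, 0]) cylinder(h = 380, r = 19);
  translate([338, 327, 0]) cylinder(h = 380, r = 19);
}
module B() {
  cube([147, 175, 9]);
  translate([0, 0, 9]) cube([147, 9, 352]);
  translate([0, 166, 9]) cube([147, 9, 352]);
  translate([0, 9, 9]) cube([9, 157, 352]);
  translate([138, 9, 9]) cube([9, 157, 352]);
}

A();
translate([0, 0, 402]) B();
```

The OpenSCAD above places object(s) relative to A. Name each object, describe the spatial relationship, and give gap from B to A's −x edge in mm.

A is a stool. B is an open box. The open box is on top of the stool. The gap from the open box to the stool's −x edge is 0 mm.

The open box's min-x is at 0; the stool's min-x is 0; gap = 0 mm.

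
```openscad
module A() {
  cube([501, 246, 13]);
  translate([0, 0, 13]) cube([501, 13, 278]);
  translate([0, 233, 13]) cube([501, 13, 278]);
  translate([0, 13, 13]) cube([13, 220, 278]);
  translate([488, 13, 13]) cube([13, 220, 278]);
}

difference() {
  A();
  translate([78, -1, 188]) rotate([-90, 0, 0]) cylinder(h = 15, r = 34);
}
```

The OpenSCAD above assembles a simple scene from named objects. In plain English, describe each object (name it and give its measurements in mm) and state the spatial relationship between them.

A is an open storage box with external size 501×246×291 mm and wall thickness 13 mm (the base is also 13 mm thick). The base covers the whole footprint; the four walls stand on the base, with the y-facing walls full-width and the x-facing walls fitting between their inner faces.

The open box has a circular hole of radius 34 mm through its front wall, centred at (x = 78, z = 188).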